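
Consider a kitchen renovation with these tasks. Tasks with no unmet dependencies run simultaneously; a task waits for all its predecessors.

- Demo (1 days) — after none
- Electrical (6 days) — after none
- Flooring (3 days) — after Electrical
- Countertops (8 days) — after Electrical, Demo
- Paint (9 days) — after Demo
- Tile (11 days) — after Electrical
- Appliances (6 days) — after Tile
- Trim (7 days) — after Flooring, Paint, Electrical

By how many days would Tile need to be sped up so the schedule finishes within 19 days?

Current finish: 23 days; target: 19.
Tile is on every critical path, so each day cut from Tile cuts the finish by one (this holds down to a finish of 17).
Need 23 − 19 = 4 days off Tile → Tile becomes 7 days, finish becomes 19.

4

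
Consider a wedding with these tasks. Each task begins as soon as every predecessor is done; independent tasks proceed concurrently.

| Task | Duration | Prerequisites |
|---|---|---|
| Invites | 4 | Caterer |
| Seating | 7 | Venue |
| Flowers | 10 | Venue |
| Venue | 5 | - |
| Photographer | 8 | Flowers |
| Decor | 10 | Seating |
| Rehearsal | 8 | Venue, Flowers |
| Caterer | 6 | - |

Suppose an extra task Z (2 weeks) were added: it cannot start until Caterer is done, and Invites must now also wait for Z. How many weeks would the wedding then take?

Originally the wedding takes 23 weeks.
With Z inserted, Invites now waits for max(Caterer, Z).
New critical path: Venue→Flowers→Photographer = 5+10+8 = 23 ⇒ 23 weeks.

23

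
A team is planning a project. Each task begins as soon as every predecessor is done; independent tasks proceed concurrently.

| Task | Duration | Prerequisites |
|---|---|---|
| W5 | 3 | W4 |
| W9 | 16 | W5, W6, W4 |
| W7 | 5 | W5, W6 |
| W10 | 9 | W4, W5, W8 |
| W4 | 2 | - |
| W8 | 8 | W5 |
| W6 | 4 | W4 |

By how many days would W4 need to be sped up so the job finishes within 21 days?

1

Current finish: 22 days; target: 21.
W4 is on every critical path, so each day cut from W4 cuts the finish by one (this holds down to a finish of 21).
Need 22 − 21 = 1 day off W4 → W4 becomes 1 day, finish becomes 21.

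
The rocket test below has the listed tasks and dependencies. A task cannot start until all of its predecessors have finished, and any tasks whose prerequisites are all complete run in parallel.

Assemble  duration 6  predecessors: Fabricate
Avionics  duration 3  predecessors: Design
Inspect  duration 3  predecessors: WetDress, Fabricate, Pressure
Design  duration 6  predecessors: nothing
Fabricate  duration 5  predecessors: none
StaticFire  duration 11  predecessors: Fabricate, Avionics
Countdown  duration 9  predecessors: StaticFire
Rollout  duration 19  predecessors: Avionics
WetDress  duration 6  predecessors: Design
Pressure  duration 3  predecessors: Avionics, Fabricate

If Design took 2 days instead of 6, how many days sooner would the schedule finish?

4

Actual critical path: Design→Avionics→StaticFire→Countdown = 6+3+11+9 = 29 ⇒ 29 days.
Since Design is critical, the -4 change carries straight to that chain (now 25 days).
That remains the longest chain; total 25 days.
Change in finish: 25 − 29 = -4 days.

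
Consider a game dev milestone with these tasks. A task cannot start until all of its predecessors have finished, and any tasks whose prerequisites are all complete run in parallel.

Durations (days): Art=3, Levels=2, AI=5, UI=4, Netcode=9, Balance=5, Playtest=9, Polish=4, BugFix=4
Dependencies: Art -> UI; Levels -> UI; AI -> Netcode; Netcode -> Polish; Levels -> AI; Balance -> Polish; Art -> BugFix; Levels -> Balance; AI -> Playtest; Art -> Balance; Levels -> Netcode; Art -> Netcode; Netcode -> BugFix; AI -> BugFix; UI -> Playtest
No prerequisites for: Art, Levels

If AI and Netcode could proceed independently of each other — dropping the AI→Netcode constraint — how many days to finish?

Before: longest chain Levels→AI→Netcode→Polish = 2+5+9+4 = 20, finish 20.
Without AI→Netcode, Netcode's earliest start moves from 7 to 3.
The longest chain is now Art→UI→Playtest = 3+4+9 = 16, so the project takes 16 days.

16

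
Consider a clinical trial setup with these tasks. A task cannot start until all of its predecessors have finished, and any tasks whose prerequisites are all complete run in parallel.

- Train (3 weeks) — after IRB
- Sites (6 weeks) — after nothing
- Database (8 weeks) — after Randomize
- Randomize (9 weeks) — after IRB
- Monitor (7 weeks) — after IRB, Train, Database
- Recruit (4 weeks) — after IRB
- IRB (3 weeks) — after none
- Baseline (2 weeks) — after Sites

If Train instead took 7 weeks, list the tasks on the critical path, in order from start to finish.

IRB, Randomize, Database, Monitor

Critical path before the change: IRB→Randomize→Database→Monitor = 3+9+8+7 = 27 giving 27 weeks.
Train is off the critical path — its longest chain is 13 weeks, giving 14 of slack.
The critical path is still IRB→Randomize→Database→Monitor; finish is now 27 weeks.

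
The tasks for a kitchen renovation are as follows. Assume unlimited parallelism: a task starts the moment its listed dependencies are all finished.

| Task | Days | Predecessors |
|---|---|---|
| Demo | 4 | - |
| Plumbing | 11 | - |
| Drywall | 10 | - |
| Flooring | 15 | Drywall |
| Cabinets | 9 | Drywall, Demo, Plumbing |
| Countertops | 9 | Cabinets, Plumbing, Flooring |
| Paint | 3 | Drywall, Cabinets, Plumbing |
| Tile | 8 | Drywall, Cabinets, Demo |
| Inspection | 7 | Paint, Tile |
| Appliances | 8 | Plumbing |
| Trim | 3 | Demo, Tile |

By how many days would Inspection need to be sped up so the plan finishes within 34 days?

Current finish: 35 days; target: 34.
Inspection is on every critical path, so each day cut from Inspection cuts the finish by one (this holds down to a finish of 34).
Need 35 − 34 = 1 day off Inspection → Inspection becomes 6 days, finish becomes 34.

1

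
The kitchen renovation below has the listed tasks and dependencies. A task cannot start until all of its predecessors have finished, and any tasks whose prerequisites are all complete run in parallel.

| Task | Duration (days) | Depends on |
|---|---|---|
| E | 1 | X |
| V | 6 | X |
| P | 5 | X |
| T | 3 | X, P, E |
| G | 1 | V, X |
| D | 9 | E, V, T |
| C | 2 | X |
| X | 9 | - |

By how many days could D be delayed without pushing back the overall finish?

X→P→T→D = 9+5+3+9 = 26 sets the makespan at 26 days.
D finishes as early as 26 and must finish by 26.
Float = 26 − 26 = 0.

0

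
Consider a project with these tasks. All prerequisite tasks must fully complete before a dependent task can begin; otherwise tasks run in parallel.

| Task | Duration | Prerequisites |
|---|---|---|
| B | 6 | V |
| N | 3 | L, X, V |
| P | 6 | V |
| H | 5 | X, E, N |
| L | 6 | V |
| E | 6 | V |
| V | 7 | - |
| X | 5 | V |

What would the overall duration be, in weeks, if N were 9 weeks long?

Actual critical path: V→L→N→H = 7+6+3+5 = 21 ⇒ 21 weeks.
N lies on that path, so at 9 weeks the path becomes 27 weeks.
That remains the longest chain; total 27 weeks.

27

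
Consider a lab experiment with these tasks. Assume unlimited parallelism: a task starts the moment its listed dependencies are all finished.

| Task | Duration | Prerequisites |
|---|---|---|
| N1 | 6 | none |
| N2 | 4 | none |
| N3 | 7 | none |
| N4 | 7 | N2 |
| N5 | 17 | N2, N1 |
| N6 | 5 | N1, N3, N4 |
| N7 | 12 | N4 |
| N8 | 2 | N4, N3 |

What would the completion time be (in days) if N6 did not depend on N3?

Original critical path: N1→N5 = 6+17 = 23 ⇒ 23 days.
Dropping N3→N6 doesn't change N6's earliest start (11); another predecessor still binds.
After: N1→N5 = 6+17 = 23 → 23 days.

23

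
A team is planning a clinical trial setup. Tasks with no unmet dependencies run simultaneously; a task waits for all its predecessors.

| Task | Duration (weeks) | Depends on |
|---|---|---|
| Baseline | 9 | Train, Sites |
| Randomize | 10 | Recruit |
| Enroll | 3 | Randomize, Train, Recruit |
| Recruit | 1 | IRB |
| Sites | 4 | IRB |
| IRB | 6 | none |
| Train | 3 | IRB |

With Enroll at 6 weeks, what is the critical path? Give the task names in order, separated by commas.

IRB, Recruit, Randomize, Enroll

Baseline: IRB→Recruit→Randomize→Enroll = 6+1+10+3 = 20 → 20 weeks.
Enroll is on the critical path; changing it to 6 makes that path 23 weeks.
No other chain overtakes it, so the finish is 23 weeks.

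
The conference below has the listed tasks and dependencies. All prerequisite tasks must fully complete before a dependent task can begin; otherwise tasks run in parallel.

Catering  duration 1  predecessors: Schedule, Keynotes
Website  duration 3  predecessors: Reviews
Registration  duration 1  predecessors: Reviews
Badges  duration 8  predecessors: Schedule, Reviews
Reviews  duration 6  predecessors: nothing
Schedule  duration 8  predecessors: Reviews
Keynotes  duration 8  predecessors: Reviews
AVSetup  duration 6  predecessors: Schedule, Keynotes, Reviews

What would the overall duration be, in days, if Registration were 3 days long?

The binding path is Reviews→Schedule→Badges = 6+8+8 = 22; finish at 22 days.
The longest path through Registration is only 7 days, so Registration has float 15.
No other chain overtakes it, so the finish is 22 days.

22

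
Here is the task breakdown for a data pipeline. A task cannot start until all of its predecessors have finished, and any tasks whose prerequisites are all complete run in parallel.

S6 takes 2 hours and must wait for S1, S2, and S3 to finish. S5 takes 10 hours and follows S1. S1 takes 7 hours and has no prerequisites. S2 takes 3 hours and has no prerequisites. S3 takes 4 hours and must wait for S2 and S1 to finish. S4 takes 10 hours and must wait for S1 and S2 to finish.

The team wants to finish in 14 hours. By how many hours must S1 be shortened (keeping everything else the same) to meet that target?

Current finish: 17 hours; target: 14.
S1 is on every critical path, so each hour cut from S1 cuts the finish by one (this holds down to a finish of 13).
Need 17 − 14 = 3 hours off S1 → S1 becomes 4 hours, finish becomes 14.

3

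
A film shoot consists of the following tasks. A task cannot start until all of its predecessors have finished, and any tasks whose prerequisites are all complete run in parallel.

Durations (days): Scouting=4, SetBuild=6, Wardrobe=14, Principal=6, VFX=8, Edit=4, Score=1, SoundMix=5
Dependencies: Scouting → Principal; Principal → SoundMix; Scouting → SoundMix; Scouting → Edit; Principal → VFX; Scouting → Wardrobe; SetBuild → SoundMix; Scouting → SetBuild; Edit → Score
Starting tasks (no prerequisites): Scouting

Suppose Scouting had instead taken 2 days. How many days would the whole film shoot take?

16

As given, the longest chain is Scouting→Wardrobe = 4+14 = 18, so the finish is 18 days.
Scouting is on the critical path; changing it to 2 makes that path 16 days.
The critical path is still Scouting→Wardrobe; finish is now 16 days.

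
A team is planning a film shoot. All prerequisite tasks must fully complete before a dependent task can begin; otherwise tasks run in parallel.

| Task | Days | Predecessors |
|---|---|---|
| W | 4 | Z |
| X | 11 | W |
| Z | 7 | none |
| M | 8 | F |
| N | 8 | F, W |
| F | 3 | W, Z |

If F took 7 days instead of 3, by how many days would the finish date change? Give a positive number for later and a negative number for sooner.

The binding path is Z→W→F→N = 7+4+3+8 = 22; finish at 22 days.
F is on the critical path; changing it to 7 makes that path 26 days.
No other chain overtakes it, so the finish is 26 days.
Change in finish: 26 − 22 = +4 days.

4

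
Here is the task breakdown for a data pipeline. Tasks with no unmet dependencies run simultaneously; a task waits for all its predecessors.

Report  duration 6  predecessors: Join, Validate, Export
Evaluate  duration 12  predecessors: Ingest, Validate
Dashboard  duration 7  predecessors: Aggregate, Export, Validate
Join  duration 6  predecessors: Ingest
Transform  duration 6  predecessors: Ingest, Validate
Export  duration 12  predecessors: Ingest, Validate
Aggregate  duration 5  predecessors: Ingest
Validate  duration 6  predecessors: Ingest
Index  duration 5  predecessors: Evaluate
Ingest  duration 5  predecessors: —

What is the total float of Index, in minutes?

2

Critical path: Ingest→Validate→Export→Dashboard = 5+6+12+7 = 30, so the finish is 30 minutes.
Index finishes as early as 28 and must finish by 30.
Float = 30 − 28 = 2.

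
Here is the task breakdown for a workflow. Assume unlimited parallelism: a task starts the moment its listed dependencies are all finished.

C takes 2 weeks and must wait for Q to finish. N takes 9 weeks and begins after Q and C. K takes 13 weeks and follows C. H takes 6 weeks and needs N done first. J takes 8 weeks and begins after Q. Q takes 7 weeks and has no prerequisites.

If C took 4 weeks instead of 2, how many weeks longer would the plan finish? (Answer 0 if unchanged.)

2

Baseline: Q→C→N→H = 7+2+9+6 = 24 → 24 weeks.
C is on the critical path; changing it to 4 makes that path 26 weeks.
No other chain overtakes it, so the finish is 26 weeks.
Change in finish: 26 − 24 = +2 weeks.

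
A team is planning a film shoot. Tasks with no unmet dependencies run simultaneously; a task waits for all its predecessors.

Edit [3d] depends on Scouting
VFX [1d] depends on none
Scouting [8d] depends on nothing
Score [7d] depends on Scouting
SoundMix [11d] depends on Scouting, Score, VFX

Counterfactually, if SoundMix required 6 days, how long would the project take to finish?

21

Actual critical path: Scouting→Score→SoundMix = 8+7+11 = 26 ⇒ 26 days.
SoundMix is on the critical path; changing it to 6 makes that path 21 days.
The critical path is still Scouting→Score→SoundMix; finish is now 21 days.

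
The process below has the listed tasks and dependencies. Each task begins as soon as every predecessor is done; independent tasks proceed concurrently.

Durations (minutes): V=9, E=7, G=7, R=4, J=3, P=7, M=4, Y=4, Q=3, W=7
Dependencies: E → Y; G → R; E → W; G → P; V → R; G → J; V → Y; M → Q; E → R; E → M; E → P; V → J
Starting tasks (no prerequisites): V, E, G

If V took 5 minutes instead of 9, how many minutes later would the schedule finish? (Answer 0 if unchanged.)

As given, the longest chain is E→P = 7+7 = 14, so the finish is 14 minutes.
V has 1 minute of float (longest path through it is 13).
That remains the longest chain; total 14 minutes.
Change in finish: 14 − 14 = +0 minutes.

0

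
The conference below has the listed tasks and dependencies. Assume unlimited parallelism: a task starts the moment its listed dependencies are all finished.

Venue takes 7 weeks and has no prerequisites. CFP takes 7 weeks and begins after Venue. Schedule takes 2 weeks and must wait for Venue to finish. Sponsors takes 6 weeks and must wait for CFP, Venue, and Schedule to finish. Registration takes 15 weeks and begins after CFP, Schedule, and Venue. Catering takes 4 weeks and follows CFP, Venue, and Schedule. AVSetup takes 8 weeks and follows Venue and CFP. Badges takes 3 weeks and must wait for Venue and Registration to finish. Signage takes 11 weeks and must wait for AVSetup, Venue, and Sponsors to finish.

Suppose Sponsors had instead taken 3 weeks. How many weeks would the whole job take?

Baseline: Venue→CFP→AVSetup→Signage = 7+7+8+11 = 33 → 33 weeks.
Sponsors has 2 weeks of float (longest path through it is 31).
That remains the longest chain; total 33 weeks.

33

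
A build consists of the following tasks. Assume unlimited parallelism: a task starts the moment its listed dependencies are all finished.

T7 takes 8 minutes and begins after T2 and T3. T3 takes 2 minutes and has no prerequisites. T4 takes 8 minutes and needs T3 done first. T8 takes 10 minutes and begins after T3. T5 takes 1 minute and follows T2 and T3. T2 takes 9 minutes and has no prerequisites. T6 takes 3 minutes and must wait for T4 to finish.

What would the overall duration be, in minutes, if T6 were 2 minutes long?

17

The binding path is T2→T7 = 9+8 = 17; finish at 17 minutes.
The longest path through T6 is only 13 minutes, so T6 has float 4.
That remains the longest chain; total 17 minutes.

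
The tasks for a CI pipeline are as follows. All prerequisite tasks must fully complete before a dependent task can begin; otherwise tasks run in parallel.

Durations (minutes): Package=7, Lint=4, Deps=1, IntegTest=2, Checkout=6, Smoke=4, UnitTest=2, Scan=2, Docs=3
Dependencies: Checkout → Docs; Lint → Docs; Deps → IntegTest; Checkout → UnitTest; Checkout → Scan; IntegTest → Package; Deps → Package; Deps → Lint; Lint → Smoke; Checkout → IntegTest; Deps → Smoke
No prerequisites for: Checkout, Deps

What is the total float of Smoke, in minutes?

The longest chain is Checkout→IntegTest→Package = 6+2+7 = 15; overall finish 15 minutes.
The longest chain containing Smoke totals 9 minutes.
Slack of Smoke = 11 − 5 = 6 minutes.

6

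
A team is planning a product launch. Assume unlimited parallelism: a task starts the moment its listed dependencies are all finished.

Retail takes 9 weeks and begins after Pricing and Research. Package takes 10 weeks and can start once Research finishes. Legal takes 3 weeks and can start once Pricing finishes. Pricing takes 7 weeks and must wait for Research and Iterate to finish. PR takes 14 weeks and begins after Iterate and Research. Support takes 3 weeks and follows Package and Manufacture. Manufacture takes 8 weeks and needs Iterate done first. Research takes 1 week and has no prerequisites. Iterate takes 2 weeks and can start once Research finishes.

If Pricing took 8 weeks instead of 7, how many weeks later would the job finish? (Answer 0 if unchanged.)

1

The binding path is Research→Iterate→Pricing→Retail = 1+2+7+9 = 19; finish at 19 weeks.
Pricing is on the critical path; changing it to 8 makes that path 20 weeks.
That remains the longest chain; total 20 weeks.
Change in finish: 20 − 19 = +1 weeks.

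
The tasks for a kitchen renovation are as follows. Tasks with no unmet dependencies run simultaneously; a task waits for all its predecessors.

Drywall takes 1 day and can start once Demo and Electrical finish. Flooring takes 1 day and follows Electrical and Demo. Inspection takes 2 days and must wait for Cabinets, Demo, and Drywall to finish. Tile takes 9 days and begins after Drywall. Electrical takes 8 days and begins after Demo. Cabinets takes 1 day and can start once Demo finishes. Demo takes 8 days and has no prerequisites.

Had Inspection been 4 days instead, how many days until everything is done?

26

As given, the longest chain is Demo→Electrical→Drywall→Tile = 8+8+1+9 = 26, so the finish is 26 days.
Inspection is off the critical path — its longest chain is 19 days, giving 7 of slack.
No other chain overtakes it, so the finish is 26 days.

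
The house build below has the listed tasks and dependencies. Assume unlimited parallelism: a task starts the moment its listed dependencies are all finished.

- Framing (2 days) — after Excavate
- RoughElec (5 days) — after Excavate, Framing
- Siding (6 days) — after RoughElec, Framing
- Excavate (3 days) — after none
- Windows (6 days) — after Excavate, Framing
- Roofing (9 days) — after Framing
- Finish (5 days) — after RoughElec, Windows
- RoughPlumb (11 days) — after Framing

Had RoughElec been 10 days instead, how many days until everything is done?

Baseline: Excavate→Framing→RoughElec→Siding = 3+2+5+6 = 16 → 16 days.
RoughElec lies on that path, so at 10 days the path becomes 21 days.
The critical path is still Excavate→Framing→RoughElec→Siding; finish is now 21 days.

21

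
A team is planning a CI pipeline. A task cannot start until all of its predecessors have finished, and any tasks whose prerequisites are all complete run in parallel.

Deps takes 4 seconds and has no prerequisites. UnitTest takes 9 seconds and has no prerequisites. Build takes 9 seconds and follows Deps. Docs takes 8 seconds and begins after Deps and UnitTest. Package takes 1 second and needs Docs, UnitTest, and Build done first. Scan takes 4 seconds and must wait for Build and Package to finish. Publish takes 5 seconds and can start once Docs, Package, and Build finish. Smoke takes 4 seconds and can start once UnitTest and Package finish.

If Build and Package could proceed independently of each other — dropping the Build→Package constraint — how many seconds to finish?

23

With the dependency in place, UnitTest→Docs→Package→Publish = 9+8+1+5 = 23 sets the finish at 23 seconds.
Dropping Build→Package doesn't change Package's earliest start (17); another predecessor still binds.
After: UnitTest→Docs→Package→Publish = 9+8+1+5 = 23 → 23 seconds.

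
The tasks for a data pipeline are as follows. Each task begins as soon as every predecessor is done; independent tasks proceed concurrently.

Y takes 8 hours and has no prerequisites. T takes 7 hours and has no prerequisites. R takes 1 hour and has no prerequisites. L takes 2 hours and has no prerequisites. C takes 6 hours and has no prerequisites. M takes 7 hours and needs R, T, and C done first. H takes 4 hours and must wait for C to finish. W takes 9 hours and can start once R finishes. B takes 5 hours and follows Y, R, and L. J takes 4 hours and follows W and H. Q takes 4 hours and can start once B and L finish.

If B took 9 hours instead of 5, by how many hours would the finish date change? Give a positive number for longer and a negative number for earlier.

As given, the longest chain is Y→B→Q = 8+5+4 = 17, so the finish is 17 hours.
B is on the critical path; changing it to 9 makes that path 21 hours.
That remains the longest chain; total 21 hours.
Change in finish: 21 − 17 = +4 hours.

4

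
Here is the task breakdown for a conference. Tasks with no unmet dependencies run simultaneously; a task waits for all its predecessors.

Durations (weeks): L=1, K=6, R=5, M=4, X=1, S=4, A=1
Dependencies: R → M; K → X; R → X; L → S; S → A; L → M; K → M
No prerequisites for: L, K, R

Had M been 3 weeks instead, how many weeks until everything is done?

9

As given, the longest chain is K→M = 6+4 = 10, so the finish is 10 weeks.
Since M is critical, the -1 change carries straight to that chain (now 9 weeks).
The critical path is still K→M; finish is now 9 weeks.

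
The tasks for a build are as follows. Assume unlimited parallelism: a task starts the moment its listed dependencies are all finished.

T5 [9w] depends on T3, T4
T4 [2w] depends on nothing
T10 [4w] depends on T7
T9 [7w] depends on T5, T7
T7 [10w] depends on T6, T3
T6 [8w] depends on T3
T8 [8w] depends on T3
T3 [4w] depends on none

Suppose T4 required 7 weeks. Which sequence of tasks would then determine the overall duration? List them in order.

The binding path is T3→T6→T7→T9 = 4+8+10+7 = 29; finish at 29 weeks.
The longest path through T4 is only 18 weeks, so T4 has float 11.
No other chain overtakes it, so the finish is 29 weeks.

T3, T6, T7, T9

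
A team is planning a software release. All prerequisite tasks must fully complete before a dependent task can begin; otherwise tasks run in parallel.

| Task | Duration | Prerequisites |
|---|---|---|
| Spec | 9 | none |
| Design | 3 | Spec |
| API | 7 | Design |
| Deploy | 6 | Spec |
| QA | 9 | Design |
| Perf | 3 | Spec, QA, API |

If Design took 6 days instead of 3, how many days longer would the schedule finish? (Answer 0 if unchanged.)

3

Critical path before the change: Spec→Design→QA→Perf = 9+3+9+3 = 24 giving 24 days.
Design is on the critical path; changing it to 6 makes that path 27 days.
That remains the longest chain; total 27 days.
Change in finish: 27 − 24 = +3 days.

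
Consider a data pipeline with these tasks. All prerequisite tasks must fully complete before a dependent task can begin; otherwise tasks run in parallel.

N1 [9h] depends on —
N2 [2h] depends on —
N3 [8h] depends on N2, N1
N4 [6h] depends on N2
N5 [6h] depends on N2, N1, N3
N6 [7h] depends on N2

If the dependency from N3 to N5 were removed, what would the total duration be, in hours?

17

Original critical path: N1→N3→N5 = 9+8+6 = 23 ⇒ 23 hours.
Without N3→N5, N5's earliest start moves from 17 to 9.
After: N1→N3 = 9+8 = 17 → 17 hours.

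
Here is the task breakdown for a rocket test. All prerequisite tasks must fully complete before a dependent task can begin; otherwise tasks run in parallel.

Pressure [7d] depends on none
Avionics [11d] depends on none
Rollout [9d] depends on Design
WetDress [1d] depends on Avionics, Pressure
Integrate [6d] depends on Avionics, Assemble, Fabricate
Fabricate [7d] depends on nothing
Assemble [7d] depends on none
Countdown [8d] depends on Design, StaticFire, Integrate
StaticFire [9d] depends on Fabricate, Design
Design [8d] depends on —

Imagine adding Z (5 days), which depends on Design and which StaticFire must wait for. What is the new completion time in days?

Originally the plan takes 25 days.
With Z inserted, StaticFire now waits for max(Fabricate, Design, Z).
New critical path: Design→Z→StaticFire→Countdown = 8+5+9+8 = 30 ⇒ 30 days.

30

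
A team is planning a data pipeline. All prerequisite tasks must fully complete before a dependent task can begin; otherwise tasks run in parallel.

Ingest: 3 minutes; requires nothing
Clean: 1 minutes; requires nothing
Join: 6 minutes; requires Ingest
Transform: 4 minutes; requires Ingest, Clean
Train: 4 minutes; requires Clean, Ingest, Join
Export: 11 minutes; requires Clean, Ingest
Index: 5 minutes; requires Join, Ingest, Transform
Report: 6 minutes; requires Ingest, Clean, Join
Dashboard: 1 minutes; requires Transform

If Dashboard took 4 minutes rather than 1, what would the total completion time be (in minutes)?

As given, the longest chain is Ingest→Join→Report = 3+6+6 = 15, so the finish is 15 minutes.
Dashboard is off the critical path — its longest chain is 8 minutes, giving 7 of slack.
That remains the longest chain; total 15 minutes.

15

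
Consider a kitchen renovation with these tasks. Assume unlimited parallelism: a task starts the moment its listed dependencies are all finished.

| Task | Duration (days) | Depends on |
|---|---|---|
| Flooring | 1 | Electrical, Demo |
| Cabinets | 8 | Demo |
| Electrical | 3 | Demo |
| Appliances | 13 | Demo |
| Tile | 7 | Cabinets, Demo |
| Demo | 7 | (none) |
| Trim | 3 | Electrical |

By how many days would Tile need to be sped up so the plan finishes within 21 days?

1

Current finish: 22 days; target: 21.
Tile is on every critical path, so each day cut from Tile cuts the finish by one (this holds down to a finish of 20).
Need 22 − 21 = 1 day off Tile → Tile becomes 6 days, finish becomes 21.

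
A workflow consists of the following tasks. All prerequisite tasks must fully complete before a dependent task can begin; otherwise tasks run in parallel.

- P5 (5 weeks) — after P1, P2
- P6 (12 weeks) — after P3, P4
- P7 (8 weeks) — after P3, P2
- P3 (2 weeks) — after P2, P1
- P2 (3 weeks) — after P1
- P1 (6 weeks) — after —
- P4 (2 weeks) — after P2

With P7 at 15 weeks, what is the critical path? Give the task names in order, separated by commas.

P1, P2, P3, P7

Critical path before the change: P1→P2→P3→P6 = 6+3+2+12 = 23 giving 23 weeks.
P7 is off the critical path — its longest chain is 19 weeks, giving 4 of slack.
The binding chain switches to P1→P2→P3→P7 = 6+3+2+15 = 26; finish 26 weeks.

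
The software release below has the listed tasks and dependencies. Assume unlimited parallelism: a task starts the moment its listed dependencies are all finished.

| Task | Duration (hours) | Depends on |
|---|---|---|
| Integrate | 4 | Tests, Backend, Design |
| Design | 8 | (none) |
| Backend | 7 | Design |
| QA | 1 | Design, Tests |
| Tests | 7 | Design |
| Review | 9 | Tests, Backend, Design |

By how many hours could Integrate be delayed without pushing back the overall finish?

Critical path: Design→Backend→Review = 8+7+9 = 24, so the finish is 24 hours.
Longest path through Integrate: 19 hours (earliest finish 19, latest finish 24).
Slack of Integrate = 20 − 15 = 5 hours.

5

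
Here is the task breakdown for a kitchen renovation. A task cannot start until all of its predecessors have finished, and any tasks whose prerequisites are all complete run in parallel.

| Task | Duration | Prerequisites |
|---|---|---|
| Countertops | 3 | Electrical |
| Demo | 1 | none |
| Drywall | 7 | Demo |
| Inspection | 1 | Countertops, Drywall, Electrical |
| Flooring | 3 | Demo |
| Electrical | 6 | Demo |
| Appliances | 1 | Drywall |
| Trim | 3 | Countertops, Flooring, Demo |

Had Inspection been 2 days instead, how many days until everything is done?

Actual critical path: Demo→Electrical→Countertops→Trim = 1+6+3+3 = 13 ⇒ 13 days.
Inspection is off the critical path — its longest chain is 11 days, giving 2 of slack.
The critical path is still Demo→Electrical→Countertops→Trim; finish is now 13 days.

13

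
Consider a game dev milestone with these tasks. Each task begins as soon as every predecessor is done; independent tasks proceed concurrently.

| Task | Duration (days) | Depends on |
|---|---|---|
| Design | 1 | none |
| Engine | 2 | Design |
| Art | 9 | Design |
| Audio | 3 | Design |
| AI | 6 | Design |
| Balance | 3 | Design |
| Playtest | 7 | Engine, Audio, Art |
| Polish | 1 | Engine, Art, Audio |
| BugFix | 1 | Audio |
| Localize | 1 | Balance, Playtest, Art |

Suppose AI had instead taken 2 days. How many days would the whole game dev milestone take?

18

Baseline: Design→Art→Playtest→Localize = 1+9+7+1 = 18 → 18 days.
AI has 11 days of float (longest path through it is 7).
That remains the longest chain; total 18 days.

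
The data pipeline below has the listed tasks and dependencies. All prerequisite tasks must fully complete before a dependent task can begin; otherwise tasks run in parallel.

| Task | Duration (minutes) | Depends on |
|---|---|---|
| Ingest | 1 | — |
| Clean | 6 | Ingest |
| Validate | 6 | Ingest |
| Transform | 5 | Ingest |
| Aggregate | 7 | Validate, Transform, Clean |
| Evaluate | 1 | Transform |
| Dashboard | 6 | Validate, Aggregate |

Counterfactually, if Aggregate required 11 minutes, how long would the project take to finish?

24

Critical path before the change: Ingest→Clean→Aggregate→Dashboard = 1+6+7+6 = 20 giving 20 minutes.
Aggregate is on the critical path; changing it to 11 makes that path 24 minutes.
That remains the longest chain; total 24 minutes.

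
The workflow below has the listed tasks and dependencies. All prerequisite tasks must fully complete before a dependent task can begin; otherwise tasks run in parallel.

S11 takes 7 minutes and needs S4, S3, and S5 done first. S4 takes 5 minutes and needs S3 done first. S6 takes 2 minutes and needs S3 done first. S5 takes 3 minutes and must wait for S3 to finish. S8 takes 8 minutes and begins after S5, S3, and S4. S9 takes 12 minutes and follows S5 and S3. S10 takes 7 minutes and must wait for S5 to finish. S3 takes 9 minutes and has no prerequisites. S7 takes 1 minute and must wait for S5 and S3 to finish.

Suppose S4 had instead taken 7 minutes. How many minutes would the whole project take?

24

As given, the longest chain is S3→S5→S9 = 9+3+12 = 24, so the finish is 24 minutes.
S4 has 2 minutes of float (longest path through it is 22).
The binding chain switches to S3→S4→S8 = 9+7+8 = 24; finish 24 minutes.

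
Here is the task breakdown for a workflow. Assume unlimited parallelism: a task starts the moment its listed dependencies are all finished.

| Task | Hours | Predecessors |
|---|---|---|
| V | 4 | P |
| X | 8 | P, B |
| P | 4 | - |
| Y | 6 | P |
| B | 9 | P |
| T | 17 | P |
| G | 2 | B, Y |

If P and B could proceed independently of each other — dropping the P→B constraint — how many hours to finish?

Original critical path: P→B→X = 4+9+8 = 21 ⇒ 21 hours.
Without P→B, B's earliest start moves from 4 to 0.
After: P→T = 4+17 = 21 → 21 hours.

21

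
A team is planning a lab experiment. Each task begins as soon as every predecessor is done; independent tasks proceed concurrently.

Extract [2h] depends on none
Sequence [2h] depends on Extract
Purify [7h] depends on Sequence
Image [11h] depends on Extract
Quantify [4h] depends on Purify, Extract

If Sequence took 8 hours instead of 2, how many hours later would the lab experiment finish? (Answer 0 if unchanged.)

The binding path is Extract→Sequence→Purify→Quantify = 2+2+7+4 = 15; finish at 15 hours.
Sequence is on the critical path; changing it to 8 makes that path 21 hours.
The critical path is still Extract→Sequence→Purify→Quantify; finish is now 21 hours.
Change in finish: 21 − 15 = +6 hours.

6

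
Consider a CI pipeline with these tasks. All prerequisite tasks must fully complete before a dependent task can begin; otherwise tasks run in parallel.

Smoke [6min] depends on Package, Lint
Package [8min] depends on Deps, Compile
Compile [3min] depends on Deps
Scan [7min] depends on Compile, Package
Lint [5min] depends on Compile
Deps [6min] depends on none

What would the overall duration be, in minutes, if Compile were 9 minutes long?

30

Actual critical path: Deps→Compile→Package→Scan = 6+3+8+7 = 24 ⇒ 24 minutes.
Compile lies on that path, so at 9 minutes the path becomes 30 minutes.
The critical path is still Deps→Compile→Package→Scan; finish is now 30 minutes.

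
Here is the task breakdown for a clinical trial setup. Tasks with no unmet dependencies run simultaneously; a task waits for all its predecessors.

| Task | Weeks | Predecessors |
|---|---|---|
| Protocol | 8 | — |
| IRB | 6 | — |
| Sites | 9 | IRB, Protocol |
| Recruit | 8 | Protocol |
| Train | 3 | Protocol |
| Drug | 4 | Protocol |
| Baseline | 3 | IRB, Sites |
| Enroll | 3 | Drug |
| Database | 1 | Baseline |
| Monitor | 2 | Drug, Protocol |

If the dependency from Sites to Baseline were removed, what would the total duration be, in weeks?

Original critical path: Protocol→Sites→Baseline→Database = 8+9+3+1 = 21 ⇒ 21 weeks.
Without Sites→Baseline, Baseline's earliest start moves from 17 to 6.
New critical path: Protocol→Sites = 8+9 = 17 ⇒ 17 weeks.

17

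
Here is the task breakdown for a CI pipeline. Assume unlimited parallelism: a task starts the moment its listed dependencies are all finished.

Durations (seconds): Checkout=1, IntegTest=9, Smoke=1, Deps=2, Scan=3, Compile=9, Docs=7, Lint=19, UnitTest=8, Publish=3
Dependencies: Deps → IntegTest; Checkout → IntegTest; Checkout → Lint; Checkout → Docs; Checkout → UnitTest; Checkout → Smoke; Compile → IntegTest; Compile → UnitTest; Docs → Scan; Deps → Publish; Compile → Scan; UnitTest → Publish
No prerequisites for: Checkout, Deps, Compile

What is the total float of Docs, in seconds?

Checkout→Lint = 1+19 = 20 sets the makespan at 20 seconds.
Longest path through Docs: 11 seconds (earliest finish 8, latest finish 17).
Float = 20 − 11 = 9.

9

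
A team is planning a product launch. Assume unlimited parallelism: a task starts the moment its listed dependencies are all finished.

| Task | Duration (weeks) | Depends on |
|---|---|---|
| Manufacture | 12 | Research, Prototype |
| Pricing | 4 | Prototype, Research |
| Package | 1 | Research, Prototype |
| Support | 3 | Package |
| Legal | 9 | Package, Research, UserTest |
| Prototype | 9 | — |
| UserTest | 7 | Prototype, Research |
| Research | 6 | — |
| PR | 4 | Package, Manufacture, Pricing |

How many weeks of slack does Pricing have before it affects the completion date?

8

Prototype→UserTest→Legal = 9+7+9 = 25 sets the makespan at 25 weeks.
Longest path through Pricing: 17 weeks (earliest finish 13, latest finish 21).
So Pricing can slip 21 − 13 = 8 weeks.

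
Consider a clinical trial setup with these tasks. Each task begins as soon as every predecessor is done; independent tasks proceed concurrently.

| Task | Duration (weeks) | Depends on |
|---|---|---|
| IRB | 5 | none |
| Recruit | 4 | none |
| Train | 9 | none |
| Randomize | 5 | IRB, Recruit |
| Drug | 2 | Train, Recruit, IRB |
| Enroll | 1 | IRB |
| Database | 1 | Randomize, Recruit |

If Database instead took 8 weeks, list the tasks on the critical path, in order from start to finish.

The binding path is IRB→Randomize→Database = 5+5+1 = 11; finish at 11 weeks.
Database is on the critical path; changing it to 8 makes that path 18 weeks.
The critical path is still IRB→Randomize→Database; finish is now 18 weeks.

IRB, Randomize, Database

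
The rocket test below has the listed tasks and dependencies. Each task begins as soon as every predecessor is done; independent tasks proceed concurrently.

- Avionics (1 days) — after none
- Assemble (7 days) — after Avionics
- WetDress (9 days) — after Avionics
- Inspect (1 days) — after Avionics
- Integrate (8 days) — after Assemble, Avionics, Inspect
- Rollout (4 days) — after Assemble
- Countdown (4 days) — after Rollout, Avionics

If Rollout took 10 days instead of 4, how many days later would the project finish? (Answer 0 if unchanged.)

Critical path before the change: Avionics→Assemble→Rollout→Countdown = 1+7+4+4 = 16 giving 16 days.
Since Rollout is critical, the +6 change carries straight to that chain (now 22 days).
No other chain overtakes it, so the finish is 22 days.
Change in finish: 22 − 16 = +6 days.

6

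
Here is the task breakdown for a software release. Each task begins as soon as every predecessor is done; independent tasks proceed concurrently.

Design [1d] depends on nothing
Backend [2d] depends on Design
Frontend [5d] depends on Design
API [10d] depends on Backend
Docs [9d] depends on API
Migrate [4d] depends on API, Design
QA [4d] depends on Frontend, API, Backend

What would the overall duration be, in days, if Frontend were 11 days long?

Baseline: Design→Backend→API→Docs = 1+2+10+9 = 22 → 22 days.
Frontend has 12 days of float (longest path through it is 10).
No other chain overtakes it, so the finish is 22 days.

22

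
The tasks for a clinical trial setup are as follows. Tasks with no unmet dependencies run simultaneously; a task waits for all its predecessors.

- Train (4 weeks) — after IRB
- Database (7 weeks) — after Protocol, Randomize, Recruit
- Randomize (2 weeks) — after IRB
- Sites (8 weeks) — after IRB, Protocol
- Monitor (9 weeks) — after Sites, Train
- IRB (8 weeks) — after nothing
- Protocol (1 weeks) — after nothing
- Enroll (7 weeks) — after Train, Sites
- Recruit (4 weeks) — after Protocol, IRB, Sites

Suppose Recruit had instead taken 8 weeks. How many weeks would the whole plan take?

31

Critical path before the change: IRB→Sites→Recruit→Database = 8+8+4+7 = 27 giving 27 weeks.
Recruit is on the critical path; changing it to 8 makes that path 31 weeks.
The critical path is still IRB→Sites→Recruit→Database; finish is now 31 weeks.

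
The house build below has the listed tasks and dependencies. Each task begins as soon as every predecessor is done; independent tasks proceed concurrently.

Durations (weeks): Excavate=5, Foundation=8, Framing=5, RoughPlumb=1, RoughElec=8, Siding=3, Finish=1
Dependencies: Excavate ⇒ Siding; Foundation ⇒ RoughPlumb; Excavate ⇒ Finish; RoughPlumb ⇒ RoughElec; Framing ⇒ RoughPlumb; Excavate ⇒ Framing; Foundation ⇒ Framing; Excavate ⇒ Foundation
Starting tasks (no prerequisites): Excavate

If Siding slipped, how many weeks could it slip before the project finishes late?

Critical path: Excavate→Foundation→Framing→RoughPlumb→RoughElec = 5+8+5+1+8 = 27, so the finish is 27 weeks.
The longest chain containing Siding totals 8 weeks.
Float = 27 − 8 = 19.

19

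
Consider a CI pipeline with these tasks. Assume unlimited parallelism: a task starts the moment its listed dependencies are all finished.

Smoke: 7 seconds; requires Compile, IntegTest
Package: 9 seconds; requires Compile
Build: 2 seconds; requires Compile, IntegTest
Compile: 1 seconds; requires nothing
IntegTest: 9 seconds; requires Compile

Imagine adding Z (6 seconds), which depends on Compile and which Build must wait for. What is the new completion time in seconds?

Originally the CI pipeline takes 17 seconds.
With Z inserted, Build now waits for max(Compile, IntegTest, Z).
New critical path: Compile→IntegTest→Smoke = 1+9+7 = 17 ⇒ 17 seconds.

17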